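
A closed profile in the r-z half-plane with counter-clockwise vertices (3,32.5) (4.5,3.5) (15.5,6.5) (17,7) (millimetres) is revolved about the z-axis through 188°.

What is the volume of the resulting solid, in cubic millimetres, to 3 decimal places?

Profile (r,z), 4 vertices: (3,32.5) (4.5,3.5) (15.5,6.5) (17,7)
edge 0: (3,32.5)→(4.5,3.5)  cross = 3·3.5 − 4.5·32.5 = -135.7500; (r_i+r_j)·cross = 7.5·-135.7500 = -1018.1250
edge 1: (4.5,3.5)→(15.5,6.5)  cross = 4.5·6.5 − 15.5·3.5 = -25.0000; (r_i+r_j)·cross = 20·-25.0000 = -500.0000
edge 2: (15.5,6.5)→(17,7)  cross = 15.5·7 − 17·6.5 = -2.0000; (r_i+r_j)·cross = 32.5·-2.0000 = -65.0000
edge 3: (17,7)→(3,32.5)  cross = 17·32.5 − 3·7 = 531.5000; (r_i+r_j)·cross = 20·531.5000 = 10630.0000
Σcross = 368.7500 → A = |Σcross|/2 = 184.3750 mm²
Σ(r_i+r_j)·cross = 9046.8750 → first moment M = |Σ|/6 = 1507.8125
R_c = M/A = 1507.8125/184.3750 = 8.1780 mm
θ = 188° = 3.281219 rad
V = θ·R_c·A = 3.281219·8.1780·184.3750 = 4947.463 mm³

Volume = 4947.463 mm³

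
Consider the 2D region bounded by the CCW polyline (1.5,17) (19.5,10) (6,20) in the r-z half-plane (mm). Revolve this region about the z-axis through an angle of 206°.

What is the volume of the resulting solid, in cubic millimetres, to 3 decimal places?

Profile (r,z), 3 vertices: (1.5,17) (19.5,10) (6,20)
edge 0: (1.5,17)→(19.5,10)  cross = 1.5·10 − 19.5·17 = -316.5000; (r_i+r_j)·cross = 21·-316.5000 = -6646.5000
edge 1: (19.5,10)→(6,20)  cross = 19.5·20 − 6·10 = 330.0000; (r_i+r_j)·cross = 25.5·330.0000 = 8415.0000
edge 2: (6,20)→(1.5,17)  cross = 6·17 − 1.5·20 = 72.0000; (r_i+r_j)·cross = 7.5·72.0000 = 540.0000
Σcross = 85.5000 → A = |Σcross|/2 = 42.7500 mm²
Σ(r_i+r_j)·cross = 2308.5000 → first moment M = |Σ|/6 = 384.7500
R_c = M/A = 384.7500/42.7500 = 9.0000 mm
θ = 206° = 3.595378 rad
V = θ·R_c·A = 3.595378·9.0000·42.7500 = 1383.322 mm³

Volume = 1383.322 mm³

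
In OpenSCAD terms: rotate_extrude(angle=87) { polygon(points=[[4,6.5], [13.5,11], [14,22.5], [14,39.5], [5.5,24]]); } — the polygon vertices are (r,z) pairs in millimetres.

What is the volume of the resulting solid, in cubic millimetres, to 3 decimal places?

Volume = 2976.072 mm³

Profile (r,z), 5 vertices: (4,6.5) (13.5,11) (14,22.5) (14,39.5) (5.5,24)
edge 0: (4,6.5)→(13.5,11)  cross = 4·11 − 13.5·6.5 = -43.7500; (r_i+r_j)·cross = 17.5·-43.7500 = -765.6250
edge 1: (13.5,11)→(14,22.5)  cross = 13.5·22.5 − 14·11 = 149.7500; (r_i+r_j)·cross = 27.5·149.7500 = 4118.1250
edge 2: (14,22.5)→(14,39.5)  cross = 14·39.5 − 14·22.5 = 238.0000; (r_i+r_j)·cross = 28·238.0000 = 6664.0000
edge 3: (14,39.5)→(5.5,24)  cross = 14·24 − 5.5·39.5 = 118.7500; (r_i+r_j)·cross = 19.5·118.7500 = 2315.6250
edge 4: (5.5,24)→(4,6.5)  cross = 5.5·6.5 − 4·24 = -60.2500; (r_i+r_j)·cross = 9.5·-60.2500 = -572.3750
Σcross = 402.5000 → A = |Σcross|/2 = 201.2500 mm²
Σ(r_i+r_j)·cross = 11759.7500 → first moment M = |Σ|/6 = 1959.9583
R_c = M/A = 1959.9583/201.2500 = 9.7389 mm
θ = 87° = 1.518436 rad
V = θ·R_c·A = 1.518436·9.7389·201.2500 = 2976.072 mm³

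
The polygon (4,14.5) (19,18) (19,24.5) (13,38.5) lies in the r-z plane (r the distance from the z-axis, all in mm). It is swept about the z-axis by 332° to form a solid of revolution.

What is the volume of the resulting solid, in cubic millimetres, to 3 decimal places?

Volume = 13341.820 mm³

Profile (r,z), 4 vertices: (4,14.5) (19,18) (19,24.5) (13,38.5)
edge 0: (4,14.5)→(19,18)  cross = 4·18 − 19·14.5 = -203.5000; (r_i+r_j)·cross = 23·-203.5000 = -4680.5000
edge 1: (19,18)→(19,24.5)  cross = 19·24.5 − 19·18 = 123.5000; (r_i+r_j)·cross = 38·123.5000 = 4693.0000
edge 2: (19,24.5)→(13,38.5)  cross = 19·38.5 − 13·24.5 = 413.0000; (r_i+r_j)·cross = 32·413.0000 = 13216.0000
edge 3: (13,38.5)→(4,14.5)  cross = 13·14.5 − 4·38.5 = 34.5000; (r_i+r_j)·cross = 17·34.5000 = 586.5000
Σcross = 367.5000 → A = |Σcross|/2 = 183.7500 mm²
Σ(r_i+r_j)·cross = 13815.0000 → first moment M = |Σ|/6 = 2302.5000
R_c = M/A = 2302.5000/183.7500 = 12.5306 mm
θ = 332° = 5.794493 rad
V = θ·R_c·A = 5.794493·12.5306·183.7500 = 13341.820 mm³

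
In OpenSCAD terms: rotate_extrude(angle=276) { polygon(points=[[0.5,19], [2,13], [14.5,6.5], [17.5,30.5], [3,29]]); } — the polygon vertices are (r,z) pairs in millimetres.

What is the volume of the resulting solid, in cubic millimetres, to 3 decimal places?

Volume = 13017.634 mm³

Profile (r,z), 5 vertices: (0.5,19) (2,13) (14.5,6.5) (17.5,30.5) (3,29)
edge 0: (0.5,19)→(2,13)  cross = 0.5·13 − 2·19 = -31.5000; (r_i+r_j)·cross = 2.5·-31.5000 = -78.7500
edge 1: (2,13)→(14.5,6.5)  cross = 2·6.5 − 14.5·13 = -175.5000; (r_i+r_j)·cross = 16.5·-175.5000 = -2895.7500
edge 2: (14.5,6.5)→(17.5,30.5)  cross = 14.5·30.5 − 17.5·6.5 = 328.5000; (r_i+r_j)·cross = 32·328.5000 = 10512.0000
edge 3: (17.5,30.5)→(3,29)  cross = 17.5·29 − 3·30.5 = 416.0000; (r_i+r_j)·cross = 20.5·416.0000 = 8528.0000
edge 4: (3,29)→(0.5,19)  cross = 3·19 − 0.5·29 = 42.5000; (r_i+r_j)·cross = 3.5·42.5000 = 148.7500
Σcross = 580.0000 → A = |Σcross|/2 = 290.0000 mm²
Σ(r_i+r_j)·cross = 16214.2500 → first moment M = |Σ|/6 = 2702.3750
R_c = M/A = 2702.3750/290.0000 = 9.3185 mm
θ = 276° = 4.817109 rad
V = θ·R_c·A = 4.817109·9.3185·290.0000 = 13017.634 mm³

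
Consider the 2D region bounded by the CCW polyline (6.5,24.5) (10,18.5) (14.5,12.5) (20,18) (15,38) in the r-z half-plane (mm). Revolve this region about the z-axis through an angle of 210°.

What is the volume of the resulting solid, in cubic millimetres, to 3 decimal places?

Profile (r,z), 5 vertices: (6.5,24.5) (10,18.5) (14.5,12.5) (20,18) (15,38)
edge 0: (6.5,24.5)→(10,18.5)  cross = 6.5·18.5 − 10·24.5 = -124.7500; (r_i+r_j)·cross = 16.5·-124.7500 = -2058.3750
edge 1: (10,18.5)→(14.5,12.5)  cross = 10·12.5 − 14.5·18.5 = -143.2500; (r_i+r_j)·cross = 24.5·-143.2500 = -3509.6250
edge 2: (14.5,12.5)→(20,18)  cross = 14.5·18 − 20·12.5 = 11.0000; (r_i+r_j)·cross = 34.5·11.0000 = 379.5000
edge 3: (20,18)→(15,38)  cross = 20·38 − 15·18 = 490.0000; (r_i+r_j)·cross = 35·490.0000 = 17150.0000
edge 4: (15,38)→(6.5,24.5)  cross = 15·24.5 − 6.5·38 = 120.5000; (r_i+r_j)·cross = 21.5·120.5000 = 2590.7500
Σcross = 353.5000 → A = |Σcross|/2 = 176.7500 mm²
Σ(r_i+r_j)·cross = 14552.2500 → first moment M = |Σ|/6 = 2425.3750
R_c = M/A = 2425.3750/176.7500 = 13.7221 mm
θ = 210° = 3.665191 rad
V = θ·R_c·A = 3.665191·13.7221·176.7500 = 8889.464 mm³

Volume = 8889.464 mm³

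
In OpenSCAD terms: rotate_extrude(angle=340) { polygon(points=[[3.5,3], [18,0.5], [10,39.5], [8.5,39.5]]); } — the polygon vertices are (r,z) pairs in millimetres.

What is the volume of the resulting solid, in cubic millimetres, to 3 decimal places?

Profile (r,z), 4 vertices: (3.5,3) (18,0.5) (10,39.5) (8.5,39.5)
edge 0: (3.5,3)→(18,0.5)  cross = 3.5·0.5 − 18·3 = -52.2500; (r_i+r_j)·cross = 21.5·-52.2500 = -1123.3750
edge 1: (18,0.5)→(10,39.5)  cross = 18·39.5 − 10·0.5 = 706.0000; (r_i+r_j)·cross = 28·706.0000 = 19768.0000
edge 2: (10,39.5)→(8.5,39.5)  cross = 10·39.5 − 8.5·39.5 = 59.2500; (r_i+r_j)·cross = 18.5·59.2500 = 1096.1250
edge 3: (8.5,39.5)→(3.5,3)  cross = 8.5·3 − 3.5·39.5 = -112.7500; (r_i+r_j)·cross = 12·-112.7500 = -1353.0000
Σcross = 600.2500 → A = |Σcross|/2 = 300.1250 mm²
Σ(r_i+r_j)·cross = 18387.7500 → first moment M = |Σ|/6 = 3064.6250
R_c = M/A = 3064.6250/300.1250 = 10.2112 mm
θ = 340° = 5.934119 rad
V = θ·R_c·A = 5.934119·10.2112·300.1250 = 18185.851 mm³

Volume = 18185.851 mm³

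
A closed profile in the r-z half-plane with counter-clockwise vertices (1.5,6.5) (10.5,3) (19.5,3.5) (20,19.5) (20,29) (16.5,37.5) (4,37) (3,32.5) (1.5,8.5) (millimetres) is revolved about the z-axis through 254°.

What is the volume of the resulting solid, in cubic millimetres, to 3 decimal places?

Profile (r,z), 9 vertices: (1.5,6.5) (10.5,3) (19.5,3.5) (20,19.5) (20,29) (16.5,37.5) (4,37) (3,32.5) (1.5,8.5)
edge 0: (1.5,6.5)→(10.5,3)  cross = 1.5·3 − 10.5·6.5 = -63.7500; (r_i+r_j)·cross = 12·-63.7500 = -765.0000
edge 1: (10.5,3)→(19.5,3.5)  cross = 10.5·3.5 − 19.5·3 = -21.7500; (r_i+r_j)·cross = 30·-21.7500 = -652.5000
edge 2: (19.5,3.5)→(20,19.5)  cross = 19.5·19.5 − 20·3.5 = 310.2500; (r_i+r_j)·cross = 39.5·310.2500 = 12254.8750
edge 3: (20,19.5)→(20,29)  cross = 20·29 − 20·19.5 = 190.0000; (r_i+r_j)·cross = 40·190.0000 = 7600.0000
edge 4: (20,29)→(16.5,37.5)  cross = 20·37.5 − 16.5·29 = 271.5000; (r_i+r_j)·cross = 36.5·271.5000 = 9909.7500
edge 5: (16.5,37.5)→(4,37)  cross = 16.5·37 − 4·37.5 = 460.5000; (r_i+r_j)·cross = 20.5·460.5000 = 9440.2500
edge 6: (4,37)→(3,32.5)  cross = 4·32.5 − 3·37 = 19.0000; (r_i+r_j)·cross = 7·19.0000 = 133.0000
edge 7: (3,32.5)→(1.5,8.5)  cross = 3·8.5 − 1.5·32.5 = -23.2500; (r_i+r_j)·cross = 4.5·-23.2500 = -104.6250
edge 8: (1.5,8.5)→(1.5,6.5)  cross = 1.5·6.5 − 1.5·8.5 = -3.0000; (r_i+r_j)·cross = 3·-3.0000 = -9.0000
Σcross = 1139.5000 → A = |Σcross|/2 = 569.7500 mm²
Σ(r_i+r_j)·cross = 37806.7500 → first moment M = |Σ|/6 = 6301.1250
R_c = M/A = 6301.1250/569.7500 = 11.0595 mm
θ = 254° = 4.433136 rad
V = θ·R_c·A = 4.433136·11.0595·569.7500 = 27933.746 mm³

Volume = 27933.746 mm³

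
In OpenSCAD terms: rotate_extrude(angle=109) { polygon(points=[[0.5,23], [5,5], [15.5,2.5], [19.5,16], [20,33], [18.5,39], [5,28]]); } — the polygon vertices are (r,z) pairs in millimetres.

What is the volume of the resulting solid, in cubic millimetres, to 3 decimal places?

Volume = 10295.995 mm³

Profile (r,z), 7 vertices: (0.5,23) (5,5) (15.5,2.5) (19.5,16) (20,33) (18.5,39) (5,28)
edge 0: (0.5,23)→(5,5)  cross = 0.5·5 − 5·23 = -112.5000; (r_i+r_j)·cross = 5.5·-112.5000 = -618.7500
edge 1: (5,5)→(15.5,2.5)  cross = 5·2.5 − 15.5·5 = -65.0000; (r_i+r_j)·cross = 20.5·-65.0000 = -1332.5000
edge 2: (15.5,2.5)→(19.5,16)  cross = 15.5·16 − 19.5·2.5 = 199.2500; (r_i+r_j)·cross = 35·199.2500 = 6973.7500
edge 3: (19.5,16)→(20,33)  cross = 19.5·33 − 20·16 = 323.5000; (r_i+r_j)·cross = 39.5·323.5000 = 12778.2500
edge 4: (20,33)→(18.5,39)  cross = 20·39 − 18.5·33 = 169.5000; (r_i+r_j)·cross = 38.5·169.5000 = 6525.7500
edge 5: (18.5,39)→(5,28)  cross = 18.5·28 − 5·39 = 323.0000; (r_i+r_j)·cross = 23.5·323.0000 = 7590.5000
edge 6: (5,28)→(0.5,23)  cross = 5·23 − 0.5·28 = 101.0000; (r_i+r_j)·cross = 5.5·101.0000 = 555.5000
Σcross = 938.7500 → A = |Σcross|/2 = 469.3750 mm²
Σ(r_i+r_j)·cross = 32472.5000 → first moment M = |Σ|/6 = 5412.0833
R_c = M/A = 5412.0833/469.3750 = 11.5304 mm
θ = 109° = 1.902409 rad
V = θ·R_c·A = 1.902409·11.5304·469.3750 = 10295.995 mm³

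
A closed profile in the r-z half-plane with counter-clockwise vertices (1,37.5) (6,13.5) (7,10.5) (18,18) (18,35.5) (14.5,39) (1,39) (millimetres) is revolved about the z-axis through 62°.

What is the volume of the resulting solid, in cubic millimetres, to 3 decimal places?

Volume = 3989.064 mm³

Profile (r,z), 7 vertices: (1,37.5) (6,13.5) (7,10.5) (18,18) (18,35.5) (14.5,39) (1,39)
edge 0: (1,37.5)→(6,13.5)  cross = 1·13.5 − 6·37.5 = -211.5000; (r_i+r_j)·cross = 7·-211.5000 = -1480.5000
edge 1: (6,13.5)→(7,10.5)  cross = 6·10.5 − 7·13.5 = -31.5000; (r_i+r_j)·cross = 13·-31.5000 = -409.5000
edge 2: (7,10.5)→(18,18)  cross = 7·18 − 18·10.5 = -63.0000; (r_i+r_j)·cross = 25·-63.0000 = -1575.0000
edge 3: (18,18)→(18,35.5)  cross = 18·35.5 − 18·18 = 315.0000; (r_i+r_j)·cross = 36·315.0000 = 11340.0000
edge 4: (18,35.5)→(14.5,39)  cross = 18·39 − 14.5·35.5 = 187.2500; (r_i+r_j)·cross = 32.5·187.2500 = 6085.6250
edge 5: (14.5,39)→(1,39)  cross = 14.5·39 − 1·39 = 526.5000; (r_i+r_j)·cross = 15.5·526.5000 = 8160.7500
edge 6: (1,39)→(1,37.5)  cross = 1·37.5 − 1·39 = -1.5000; (r_i+r_j)·cross = 2·-1.5000 = -3.0000
Σcross = 721.2500 → A = |Σcross|/2 = 360.6250 mm²
Σ(r_i+r_j)·cross = 22118.3750 → first moment M = |Σ|/6 = 3686.3958
R_c = M/A = 3686.3958/360.6250 = 10.2222 mm
θ = 62° = 1.082104 rad
V = θ·R_c·A = 1.082104·10.2222·360.6250 = 3989.064 mm³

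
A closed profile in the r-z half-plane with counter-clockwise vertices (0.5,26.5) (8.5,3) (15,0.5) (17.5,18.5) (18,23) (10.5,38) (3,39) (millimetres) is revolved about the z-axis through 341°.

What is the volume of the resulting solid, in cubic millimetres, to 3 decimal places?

Volume = 24838.641 mm³

Profile (r,z), 7 vertices: (0.5,26.5) (8.5,3) (15,0.5) (17.5,18.5) (18,23) (10.5,38) (3,39)
edge 0: (0.5,26.5)→(8.5,3)  cross = 0.5·3 − 8.5·26.5 = -223.7500; (r_i+r_j)·cross = 9·-223.7500 = -2013.7500
edge 1: (8.5,3)→(15,0.5)  cross = 8.5·0.5 − 15·3 = -40.7500; (r_i+r_j)·cross = 23.5·-40.7500 = -957.6250
edge 2: (15,0.5)→(17.5,18.5)  cross = 15·18.5 − 17.5·0.5 = 268.7500; (r_i+r_j)·cross = 32.5·268.7500 = 8734.3750
edge 3: (17.5,18.5)→(18,23)  cross = 17.5·23 − 18·18.5 = 69.5000; (r_i+r_j)·cross = 35.5·69.5000 = 2467.2500
edge 4: (18,23)→(10.5,38)  cross = 18·38 − 10.5·23 = 442.5000; (r_i+r_j)·cross = 28.5·442.5000 = 12611.2500
edge 5: (10.5,38)→(3,39)  cross = 10.5·39 − 3·38 = 295.5000; (r_i+r_j)·cross = 13.5·295.5000 = 3989.2500
edge 6: (3,39)→(0.5,26.5)  cross = 3·26.5 − 0.5·39 = 60.0000; (r_i+r_j)·cross = 3.5·60.0000 = 210.0000
Σcross = 871.7500 → A = |Σcross|/2 = 435.8750 mm²
Σ(r_i+r_j)·cross = 25040.7500 → first moment M = |Σ|/6 = 4173.4583
R_c = M/A = 4173.4583/435.8750 = 9.5749 mm
θ = 341° = 5.951573 rad
V = θ·R_c·A = 5.951573·9.5749·435.8750 = 24838.641 mm³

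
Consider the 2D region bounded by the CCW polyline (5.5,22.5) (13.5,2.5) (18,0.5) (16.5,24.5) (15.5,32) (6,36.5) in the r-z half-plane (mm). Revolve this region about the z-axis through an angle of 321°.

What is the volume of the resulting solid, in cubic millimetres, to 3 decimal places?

Volume = 18897.723 mm³

Profile (r,z), 6 vertices: (5.5,22.5) (13.5,2.5) (18,0.5) (16.5,24.5) (15.5,32) (6,36.5)
edge 0: (5.5,22.5)→(13.5,2.5)  cross = 5.5·2.5 − 13.5·22.5 = -290.0000; (r_i+r_j)·cross = 19·-290.0000 = -5510.0000
edge 1: (13.5,2.5)→(18,0.5)  cross = 13.5·0.5 − 18·2.5 = -38.2500; (r_i+r_j)·cross = 31.5·-38.2500 = -1204.8750
edge 2: (18,0.5)→(16.5,24.5)  cross = 18·24.5 − 16.5·0.5 = 432.7500; (r_i+r_j)·cross = 34.5·432.7500 = 14929.8750
edge 3: (16.5,24.5)→(15.5,32)  cross = 16.5·32 − 15.5·24.5 = 148.2500; (r_i+r_j)·cross = 32·148.2500 = 4744.0000
edge 4: (15.5,32)→(6,36.5)  cross = 15.5·36.5 − 6·32 = 373.7500; (r_i+r_j)·cross = 21.5·373.7500 = 8035.6250
edge 5: (6,36.5)→(5.5,22.5)  cross = 6·22.5 − 5.5·36.5 = -65.7500; (r_i+r_j)·cross = 11.5·-65.7500 = -756.1250
Σcross = 560.7500 → A = |Σcross|/2 = 280.3750 mm²
Σ(r_i+r_j)·cross = 20238.5000 → first moment M = |Σ|/6 = 3373.0833
R_c = M/A = 3373.0833/280.3750 = 12.0306 mm
θ = 321° = 5.602507 rad
V = θ·R_c·A = 5.602507·12.0306·280.3750 = 18897.723 mm³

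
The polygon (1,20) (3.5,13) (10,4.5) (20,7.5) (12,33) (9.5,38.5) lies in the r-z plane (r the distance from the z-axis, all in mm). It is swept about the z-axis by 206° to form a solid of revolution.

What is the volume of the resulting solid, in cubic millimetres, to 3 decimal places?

Volume = 12448.773 mm³

Profile (r,z), 6 vertices: (1,20) (3.5,13) (10,4.5) (20,7.5) (12,33) (9.5,38.5)
edge 0: (1,20)→(3.5,13)  cross = 1·13 − 3.5·20 = -57.0000; (r_i+r_j)·cross = 4.5·-57.0000 = -256.5000
edge 1: (3.5,13)→(10,4.5)  cross = 3.5·4.5 − 10·13 = -114.2500; (r_i+r_j)·cross = 13.5·-114.2500 = -1542.3750
edge 2: (10,4.5)→(20,7.5)  cross = 10·7.5 − 20·4.5 = -15.0000; (r_i+r_j)·cross = 30·-15.0000 = -450.0000
edge 3: (20,7.5)→(12,33)  cross = 20·33 − 12·7.5 = 570.0000; (r_i+r_j)·cross = 32·570.0000 = 18240.0000
edge 4: (12,33)→(9.5,38.5)  cross = 12·38.5 − 9.5·33 = 148.5000; (r_i+r_j)·cross = 21.5·148.5000 = 3192.7500
edge 5: (9.5,38.5)→(1,20)  cross = 9.5·20 − 1·38.5 = 151.5000; (r_i+r_j)·cross = 10.5·151.5000 = 1590.7500
Σcross = 683.7500 → A = |Σcross|/2 = 341.8750 mm²
Σ(r_i+r_j)·cross = 20774.6250 → first moment M = |Σ|/6 = 3462.4375
R_c = M/A = 3462.4375/341.8750 = 10.1278 mm
θ = 206° = 3.595378 rad
V = θ·R_c·A = 3.595378·10.1278·341.8750 = 12448.773 mm³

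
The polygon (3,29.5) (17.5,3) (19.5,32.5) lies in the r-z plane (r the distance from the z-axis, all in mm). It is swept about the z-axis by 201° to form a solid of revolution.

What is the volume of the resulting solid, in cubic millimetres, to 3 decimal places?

Volume = 11243.498 mm³

Profile (r,z), 3 vertices: (3,29.5) (17.5,3) (19.5,32.5)
edge 0: (3,29.5)→(17.5,3)  cross = 3·3 − 17.5·29.5 = -507.2500; (r_i+r_j)·cross = 20.5·-507.2500 = -10398.6250
edge 1: (17.5,3)→(19.5,32.5)  cross = 17.5·32.5 − 19.5·3 = 510.2500; (r_i+r_j)·cross = 37·510.2500 = 18879.2500
edge 2: (19.5,32.5)→(3,29.5)  cross = 19.5·29.5 − 3·32.5 = 477.7500; (r_i+r_j)·cross = 22.5·477.7500 = 10749.3750
Σcross = 480.7500 → A = |Σcross|/2 = 240.3750 mm²
Σ(r_i+r_j)·cross = 19230.0000 → first moment M = |Σ|/6 = 3205.0000
R_c = M/A = 3205.0000/240.3750 = 13.3333 mm
θ = 201° = 3.508112 rad
V = θ·R_c·A = 3.508112·13.3333·240.3750 = 11243.498 mm³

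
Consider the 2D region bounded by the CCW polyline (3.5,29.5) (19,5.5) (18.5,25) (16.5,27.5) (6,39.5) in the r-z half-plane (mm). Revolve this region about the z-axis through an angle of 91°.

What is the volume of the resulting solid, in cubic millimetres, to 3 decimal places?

Volume = 4369.672 mm³

Profile (r,z), 5 vertices: (3.5,29.5) (19,5.5) (18.5,25) (16.5,27.5) (6,39.5)
edge 0: (3.5,29.5)→(19,5.5)  cross = 3.5·5.5 − 19·29.5 = -541.2500; (r_i+r_j)·cross = 22.5·-541.2500 = -12178.1250
edge 1: (19,5.5)→(18.5,25)  cross = 19·25 − 18.5·5.5 = 373.2500; (r_i+r_j)·cross = 37.5·373.2500 = 13996.8750
edge 2: (18.5,25)→(16.5,27.5)  cross = 18.5·27.5 − 16.5·25 = 96.2500; (r_i+r_j)·cross = 35·96.2500 = 3368.7500
edge 3: (16.5,27.5)→(6,39.5)  cross = 16.5·39.5 − 6·27.5 = 486.7500; (r_i+r_j)·cross = 22.5·486.7500 = 10951.8750
edge 4: (6,39.5)→(3.5,29.5)  cross = 6·29.5 − 3.5·39.5 = 38.7500; (r_i+r_j)·cross = 9.5·38.7500 = 368.1250
Σcross = 453.7500 → A = |Σcross|/2 = 226.8750 mm²
Σ(r_i+r_j)·cross = 16507.5000 → first moment M = |Σ|/6 = 2751.2500
R_c = M/A = 2751.2500/226.8750 = 12.1267 mm
θ = 91° = 1.588250 rad
V = θ·R_c·A = 1.588250·12.1267·226.8750 = 4369.672 mm³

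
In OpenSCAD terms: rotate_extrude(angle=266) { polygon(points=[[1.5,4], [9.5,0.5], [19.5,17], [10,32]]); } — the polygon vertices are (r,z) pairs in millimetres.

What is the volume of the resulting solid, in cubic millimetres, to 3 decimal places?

Volume = 13379.903 mm³

Profile (r,z), 4 vertices: (1.5,4) (9.5,0.5) (19.5,17) (10,32)
edge 0: (1.5,4)→(9.5,0.5)  cross = 1.5·0.5 − 9.5·4 = -37.2500; (r_i+r_j)·cross = 11·-37.2500 = -409.7500
edge 1: (9.5,0.5)→(19.5,17)  cross = 9.5·17 − 19.5·0.5 = 151.7500; (r_i+r_j)·cross = 29·151.7500 = 4400.7500
edge 2: (19.5,17)→(10,32)  cross = 19.5·32 − 10·17 = 454.0000; (r_i+r_j)·cross = 29.5·454.0000 = 13393.0000
edge 3: (10,32)→(1.5,4)  cross = 10·4 − 1.5·32 = -8.0000; (r_i+r_j)·cross = 11.5·-8.0000 = -92.0000
Σcross = 560.5000 → A = |Σcross|/2 = 280.2500 mm²
Σ(r_i+r_j)·cross = 17292.0000 → first moment M = |Σ|/6 = 2882.0000
R_c = M/A = 2882.0000/280.2500 = 10.2837 mm
θ = 266° = 4.642576 rad
V = θ·R_c·A = 4.642576·10.2837·280.2500 = 13379.903 mm³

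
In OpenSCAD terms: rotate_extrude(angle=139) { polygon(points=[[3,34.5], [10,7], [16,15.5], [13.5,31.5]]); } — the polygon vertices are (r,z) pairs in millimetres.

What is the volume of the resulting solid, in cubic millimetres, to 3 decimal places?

Profile (r,z), 4 vertices: (3,34.5) (10,7) (16,15.5) (13.5,31.5)
edge 0: (3,34.5)→(10,7)  cross = 3·7 − 10·34.5 = -324.0000; (r_i+r_j)·cross = 13·-324.0000 = -4212.0000
edge 1: (10,7)→(16,15.5)  cross = 10·15.5 − 16·7 = 43.0000; (r_i+r_j)·cross = 26·43.0000 = 1118.0000
edge 2: (16,15.5)→(13.5,31.5)  cross = 16·31.5 − 13.5·15.5 = 294.7500; (r_i+r_j)·cross = 29.5·294.7500 = 8695.1250
edge 3: (13.5,31.5)→(3,34.5)  cross = 13.5·34.5 − 3·31.5 = 371.2500; (r_i+r_j)·cross = 16.5·371.2500 = 6125.6250
Σcross = 385.0000 → A = |Σcross|/2 = 192.5000 mm²
Σ(r_i+r_j)·cross = 11726.7500 → first moment M = |Σ|/6 = 1954.4583
R_c = M/A = 1954.4583/192.5000 = 10.1530 mm
θ = 139° = 2.426008 rad
V = θ·R_c·A = 2.426008·10.1530·192.5000 = 4741.531 mm³

Volume = 4741.531 mm³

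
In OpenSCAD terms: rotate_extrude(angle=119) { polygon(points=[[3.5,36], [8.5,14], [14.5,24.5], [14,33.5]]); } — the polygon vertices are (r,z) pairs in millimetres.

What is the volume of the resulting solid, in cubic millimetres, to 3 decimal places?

Volume = 2725.380 mm³

Profile (r,z), 4 vertices: (3.5,36) (8.5,14) (14.5,24.5) (14,33.5)
edge 0: (3.5,36)→(8.5,14)  cross = 3.5·14 − 8.5·36 = -257.0000; (r_i+r_j)·cross = 12·-257.0000 = -3084.0000
edge 1: (8.5,14)→(14.5,24.5)  cross = 8.5·24.5 − 14.5·14 = 5.2500; (r_i+r_j)·cross = 23·5.2500 = 120.7500
edge 2: (14.5,24.5)→(14,33.5)  cross = 14.5·33.5 − 14·24.5 = 142.7500; (r_i+r_j)·cross = 28.5·142.7500 = 4068.3750
edge 3: (14,33.5)→(3.5,36)  cross = 14·36 − 3.5·33.5 = 386.7500; (r_i+r_j)·cross = 17.5·386.7500 = 6768.1250
Σcross = 277.7500 → A = |Σcross|/2 = 138.8750 mm²
Σ(r_i+r_j)·cross = 7873.2500 → first moment M = |Σ|/6 = 1312.2083
R_c = M/A = 1312.2083/138.8750 = 9.4488 mm
θ = 119° = 2.076942 rad
V = θ·R_c·A = 2.076942·9.4488·138.8750 = 2725.380 mm³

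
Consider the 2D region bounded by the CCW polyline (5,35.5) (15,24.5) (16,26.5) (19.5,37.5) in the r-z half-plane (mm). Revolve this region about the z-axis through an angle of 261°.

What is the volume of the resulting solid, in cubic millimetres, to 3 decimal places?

Volume = 5536.409 mm³

Profile (r,z), 4 vertices: (5,35.5) (15,24.5) (16,26.5) (19.5,37.5)
edge 0: (5,35.5)→(15,24.5)  cross = 5·24.5 − 15·35.5 = -410.0000; (r_i+r_j)·cross = 20·-410.0000 = -8200.0000
edge 1: (15,24.5)→(16,26.5)  cross = 15·26.5 − 16·24.5 = 5.5000; (r_i+r_j)·cross = 31·5.5000 = 170.5000
edge 2: (16,26.5)→(19.5,37.5)  cross = 16·37.5 − 19.5·26.5 = 83.2500; (r_i+r_j)·cross = 35.5·83.2500 = 2955.3750
edge 3: (19.5,37.5)→(5,35.5)  cross = 19.5·35.5 − 5·37.5 = 504.7500; (r_i+r_j)·cross = 24.5·504.7500 = 12366.3750
Σcross = 183.5000 → A = |Σcross|/2 = 91.7500 mm²
Σ(r_i+r_j)·cross = 7292.2500 → first moment M = |Σ|/6 = 1215.3750
R_c = M/A = 1215.3750/91.7500 = 13.2466 mm
θ = 261° = 4.555309 rad
V = θ·R_c·A = 4.555309·13.2466·91.7500 = 5536.409 mm³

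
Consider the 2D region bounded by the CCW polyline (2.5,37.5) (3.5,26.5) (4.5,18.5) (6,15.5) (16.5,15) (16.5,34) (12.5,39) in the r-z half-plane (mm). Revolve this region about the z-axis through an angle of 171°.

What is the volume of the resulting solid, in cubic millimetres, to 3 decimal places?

Profile (r,z), 7 vertices: (2.5,37.5) (3.5,26.5) (4.5,18.5) (6,15.5) (16.5,15) (16.5,34) (12.5,39)
edge 0: (2.5,37.5)→(3.5,26.5)  cross = 2.5·26.5 − 3.5·37.5 = -65.0000; (r_i+r_j)·cross = 6·-65.0000 = -390.0000
edge 1: (3.5,26.5)→(4.5,18.5)  cross = 3.5·18.5 − 4.5·26.5 = -54.5000; (r_i+r_j)·cross = 8·-54.5000 = -436.0000
edge 2: (4.5,18.5)→(6,15.5)  cross = 4.5·15.5 − 6·18.5 = -41.2500; (r_i+r_j)·cross = 10.5·-41.2500 = -433.1250
edge 3: (6,15.5)→(16.5,15)  cross = 6·15 − 16.5·15.5 = -165.7500; (r_i+r_j)·cross = 22.5·-165.7500 = -3729.3750
edge 4: (16.5,15)→(16.5,34)  cross = 16.5·34 − 16.5·15 = 313.5000; (r_i+r_j)·cross = 33·313.5000 = 10345.5000
edge 5: (16.5,34)→(12.5,39)  cross = 16.5·39 − 12.5·34 = 218.5000; (r_i+r_j)·cross = 29·218.5000 = 6336.5000
edge 6: (12.5,39)→(2.5,37.5)  cross = 12.5·37.5 − 2.5·39 = 371.2500; (r_i+r_j)·cross = 15·371.2500 = 5568.7500
Σcross = 576.7500 → A = |Σcross|/2 = 288.3750 mm²
Σ(r_i+r_j)·cross = 17262.2500 → first moment M = |Σ|/6 = 2877.0417
R_c = M/A = 2877.0417/288.3750 = 9.9767 mm
θ = 171° = 2.984513 rad
V = θ·R_c·A = 2.984513·9.9767·288.3750 = 8586.568 mm³

Volume = 8586.568 mm³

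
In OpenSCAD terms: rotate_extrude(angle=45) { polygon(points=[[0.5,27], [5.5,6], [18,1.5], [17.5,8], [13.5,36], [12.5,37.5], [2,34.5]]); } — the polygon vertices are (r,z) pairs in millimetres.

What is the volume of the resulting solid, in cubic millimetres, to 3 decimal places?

Profile (r,z), 7 vertices: (0.5,27) (5.5,6) (18,1.5) (17.5,8) (13.5,36) (12.5,37.5) (2,34.5)
edge 0: (0.5,27)→(5.5,6)  cross = 0.5·6 − 5.5·27 = -145.5000; (r_i+r_j)·cross = 6·-145.5000 = -873.0000
edge 1: (5.5,6)→(18,1.5)  cross = 5.5·1.5 − 18·6 = -99.7500; (r_i+r_j)·cross = 23.5·-99.7500 = -2344.1250
edge 2: (18,1.5)→(17.5,8)  cross = 18·8 − 17.5·1.5 = 117.7500; (r_i+r_j)·cross = 35.5·117.7500 = 4180.1250
edge 3: (17.5,8)→(13.5,36)  cross = 17.5·36 − 13.5·8 = 522.0000; (r_i+r_j)·cross = 31·522.0000 = 16182.0000
edge 4: (13.5,36)→(12.5,37.5)  cross = 13.5·37.5 − 12.5·36 = 56.2500; (r_i+r_j)·cross = 26·56.2500 = 1462.5000
edge 5: (12.5,37.5)→(2,34.5)  cross = 12.5·34.5 − 2·37.5 = 356.2500; (r_i+r_j)·cross = 14.5·356.2500 = 5165.6250
edge 6: (2,34.5)→(0.5,27)  cross = 2·27 − 0.5·34.5 = 36.7500; (r_i+r_j)·cross = 2.5·36.7500 = 91.8750
Σcross = 843.7500 → A = |Σcross|/2 = 421.8750 mm²
Σ(r_i+r_j)·cross = 23865.0000 → first moment M = |Σ|/6 = 3977.5000
R_c = M/A = 3977.5000/421.8750 = 9.4281 mm
θ = 45° = 0.785398 rad
V = θ·R_c·A = 0.785398·9.4281·421.8750 = 3123.921 mm³

Volume = 3123.921 mm³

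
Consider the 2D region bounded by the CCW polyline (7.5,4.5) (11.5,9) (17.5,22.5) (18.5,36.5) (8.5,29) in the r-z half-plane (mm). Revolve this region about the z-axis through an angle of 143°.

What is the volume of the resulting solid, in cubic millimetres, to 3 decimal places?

Volume = 6025.847 mm³

Profile (r,z), 5 vertices: (7.5,4.5) (11.5,9) (17.5,22.5) (18.5,36.5) (8.5,29)
edge 0: (7.5,4.5)→(11.5,9)  cross = 7.5·9 − 11.5·4.5 = 15.7500; (r_i+r_j)·cross = 19·15.7500 = 299.2500
edge 1: (11.5,9)→(17.5,22.5)  cross = 11.5·22.5 − 17.5·9 = 101.2500; (r_i+r_j)·cross = 29·101.2500 = 2936.2500
edge 2: (17.5,22.5)→(18.5,36.5)  cross = 17.5·36.5 − 18.5·22.5 = 222.5000; (r_i+r_j)·cross = 36·222.5000 = 8010.0000
edge 3: (18.5,36.5)→(8.5,29)  cross = 18.5·29 − 8.5·36.5 = 226.2500; (r_i+r_j)·cross = 27·226.2500 = 6108.7500
edge 4: (8.5,29)→(7.5,4.5)  cross = 8.5·4.5 − 7.5·29 = -179.2500; (r_i+r_j)·cross = 16·-179.2500 = -2868.0000
Σcross = 386.5000 → A = |Σcross|/2 = 193.2500 mm²
Σ(r_i+r_j)·cross = 14486.2500 → first moment M = |Σ|/6 = 2414.3750
R_c = M/A = 2414.3750/193.2500 = 12.4935 mm
θ = 143° = 2.495821 rad
V = θ·R_c·A = 2.495821·12.4935·193.2500 = 6025.847 mm³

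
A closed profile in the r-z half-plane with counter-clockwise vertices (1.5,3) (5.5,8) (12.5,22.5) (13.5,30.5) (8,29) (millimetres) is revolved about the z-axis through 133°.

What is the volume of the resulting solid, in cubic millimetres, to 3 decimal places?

Volume = 2087.998 mm³

Profile (r,z), 5 vertices: (1.5,3) (5.5,8) (12.5,22.5) (13.5,30.5) (8,29)
edge 0: (1.5,3)→(5.5,8)  cross = 1.5·8 − 5.5·3 = -4.5000; (r_i+r_j)·cross = 7·-4.5000 = -31.5000
edge 1: (5.5,8)→(12.5,22.5)  cross = 5.5·22.5 − 12.5·8 = 23.7500; (r_i+r_j)·cross = 18·23.7500 = 427.5000
edge 2: (12.5,22.5)→(13.5,30.5)  cross = 12.5·30.5 − 13.5·22.5 = 77.5000; (r_i+r_j)·cross = 26·77.5000 = 2015.0000
edge 3: (13.5,30.5)→(8,29)  cross = 13.5·29 − 8·30.5 = 147.5000; (r_i+r_j)·cross = 21.5·147.5000 = 3171.2500
edge 4: (8,29)→(1.5,3)  cross = 8·3 − 1.5·29 = -19.5000; (r_i+r_j)·cross = 9.5·-19.5000 = -185.2500
Σcross = 224.7500 → A = |Σcross|/2 = 112.3750 mm²
Σ(r_i+r_j)·cross = 5397.0000 → first moment M = |Σ|/6 = 899.5000
R_c = M/A = 899.5000/112.3750 = 8.0044 mm
θ = 133° = 2.321288 rad
V = θ·R_c·A = 2.321288·8.0044·112.3750 = 2087.998 mm³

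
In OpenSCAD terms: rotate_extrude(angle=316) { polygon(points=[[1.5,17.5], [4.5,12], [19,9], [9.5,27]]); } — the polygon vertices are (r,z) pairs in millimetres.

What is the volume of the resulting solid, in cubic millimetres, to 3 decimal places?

Profile (r,z), 4 vertices: (1.5,17.5) (4.5,12) (19,9) (9.5,27)
edge 0: (1.5,17.5)→(4.5,12)  cross = 1.5·12 − 4.5·17.5 = -60.7500; (r_i+r_j)·cross = 6·-60.7500 = -364.5000
edge 1: (4.5,12)→(19,9)  cross = 4.5·9 − 19·12 = -187.5000; (r_i+r_j)·cross = 23.5·-187.5000 = -4406.2500
edge 2: (19,9)→(9.5,27)  cross = 19·27 − 9.5·9 = 427.5000; (r_i+r_j)·cross = 28.5·427.5000 = 12183.7500
edge 3: (9.5,27)→(1.5,17.5)  cross = 9.5·17.5 − 1.5·27 = 125.7500; (r_i+r_j)·cross = 11·125.7500 = 1383.2500
Σcross = 305.0000 → A = |Σcross|/2 = 152.5000 mm²
Σ(r_i+r_j)·cross = 8796.2500 → first moment M = |Σ|/6 = 1466.0417
R_c = M/A = 1466.0417/152.5000 = 9.6134 mm
θ = 316° = 5.515240 rad
V = θ·R_c·A = 5.515240·9.6134·152.5000 = 8085.572 mm³

Volume = 8085.572 mm³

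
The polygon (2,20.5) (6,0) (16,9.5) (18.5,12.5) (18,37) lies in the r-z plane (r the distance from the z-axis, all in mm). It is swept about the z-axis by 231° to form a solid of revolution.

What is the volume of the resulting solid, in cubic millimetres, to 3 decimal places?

Volume = 15977.921 mm³

Profile (r,z), 5 vertices: (2,20.5) (6,0) (16,9.5) (18.5,12.5) (18,37)
edge 0: (2,20.5)→(6,0)  cross = 2·0 − 6·20.5 = -123.0000; (r_i+r_j)·cross = 8·-123.0000 = -984.0000
edge 1: (6,0)→(16,9.5)  cross = 6·9.5 − 16·0 = 57.0000; (r_i+r_j)·cross = 22·57.0000 = 1254.0000
edge 2: (16,9.5)→(18.5,12.5)  cross = 16·12.5 − 18.5·9.5 = 24.2500; (r_i+r_j)·cross = 34.5·24.2500 = 836.6250
edge 3: (18.5,12.5)→(18,37)  cross = 18.5·37 − 18·12.5 = 459.5000; (r_i+r_j)·cross = 36.5·459.5000 = 16771.7500
edge 4: (18,37)→(2,20.5)  cross = 18·20.5 − 2·37 = 295.0000; (r_i+r_j)·cross = 20·295.0000 = 5900.0000
Σcross = 712.7500 → A = |Σcross|/2 = 356.3750 mm²
Σ(r_i+r_j)·cross = 23778.3750 → first moment M = |Σ|/6 = 3963.0625
R_c = M/A = 3963.0625/356.3750 = 11.1205 mm
θ = 231° = 4.031711 rad
V = θ·R_c·A = 4.031711·11.1205·356.3750 = 15977.921 mm³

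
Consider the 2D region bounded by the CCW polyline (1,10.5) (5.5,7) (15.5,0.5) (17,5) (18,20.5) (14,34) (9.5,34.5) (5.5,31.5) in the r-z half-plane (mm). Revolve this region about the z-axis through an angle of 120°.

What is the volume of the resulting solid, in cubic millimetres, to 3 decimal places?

Volume = 8626.290 mm³

Profile (r,z), 8 vertices: (1,10.5) (5.5,7) (15.5,0.5) (17,5) (18,20.5) (14,34) (9.5,34.5) (5.5,31.5)
edge 0: (1,10.5)→(5.5,7)  cross = 1·7 − 5.5·10.5 = -50.7500; (r_i+r_j)·cross = 6.5·-50.7500 = -329.8750
edge 1: (5.5,7)→(15.5,0.5)  cross = 5.5·0.5 − 15.5·7 = -105.7500; (r_i+r_j)·cross = 21·-105.7500 = -2220.7500
edge 2: (15.5,0.5)→(17,5)  cross = 15.5·5 − 17·0.5 = 69.0000; (r_i+r_j)·cross = 32.5·69.0000 = 2242.5000
edge 3: (17,5)→(18,20.5)  cross = 17·20.5 − 18·5 = 258.5000; (r_i+r_j)·cross = 35·258.5000 = 9047.5000
edge 4: (18,20.5)→(14,34)  cross = 18·34 − 14·20.5 = 325.0000; (r_i+r_j)·cross = 32·325.0000 = 10400.0000
edge 5: (14,34)→(9.5,34.5)  cross = 14·34.5 − 9.5·34 = 160.0000; (r_i+r_j)·cross = 23.5·160.0000 = 3760.0000
edge 6: (9.5,34.5)→(5.5,31.5)  cross = 9.5·31.5 − 5.5·34.5 = 109.5000; (r_i+r_j)·cross = 15·109.5000 = 1642.5000
edge 7: (5.5,31.5)→(1,10.5)  cross = 5.5·10.5 − 1·31.5 = 26.2500; (r_i+r_j)·cross = 6.5·26.2500 = 170.6250
Σcross = 791.7500 → A = |Σcross|/2 = 395.8750 mm²
Σ(r_i+r_j)·cross = 24712.5000 → first moment M = |Σ|/6 = 4118.7500
R_c = M/A = 4118.7500/395.8750 = 10.4042 mm
θ = 120° = 2.094395 rad
V = θ·R_c·A = 2.094395·10.4042·395.8750 = 8626.290 mm³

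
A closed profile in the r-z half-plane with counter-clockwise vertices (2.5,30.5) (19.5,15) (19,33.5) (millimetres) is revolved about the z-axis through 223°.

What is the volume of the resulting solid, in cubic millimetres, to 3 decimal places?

Volume = 8158.295 mm³

Profile (r,z), 3 vertices: (2.5,30.5) (19.5,15) (19,33.5)
edge 0: (2.5,30.5)→(19.5,15)  cross = 2.5·15 − 19.5·30.5 = -557.2500; (r_i+r_j)·cross = 22·-557.2500 = -12259.5000
edge 1: (19.5,15)→(19,33.5)  cross = 19.5·33.5 − 19·15 = 368.2500; (r_i+r_j)·cross = 38.5·368.2500 = 14177.6250
edge 2: (19,33.5)→(2.5,30.5)  cross = 19·30.5 − 2.5·33.5 = 495.7500; (r_i+r_j)·cross = 21.5·495.7500 = 10658.6250
Σcross = 306.7500 → A = |Σcross|/2 = 153.3750 mm²
Σ(r_i+r_j)·cross = 12576.7500 → first moment M = |Σ|/6 = 2096.1250
R_c = M/A = 2096.1250/153.3750 = 13.6667 mm
θ = 223° = 3.892084 rad
V = θ·R_c·A = 3.892084·13.6667·153.3750 = 8158.295 mm³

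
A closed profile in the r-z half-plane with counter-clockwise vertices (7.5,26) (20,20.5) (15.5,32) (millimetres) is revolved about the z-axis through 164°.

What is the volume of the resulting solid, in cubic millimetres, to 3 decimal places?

Volume = 2441.099 mm³

Profile (r,z), 3 vertices: (7.5,26) (20,20.5) (15.5,32)
edge 0: (7.5,26)→(20,20.5)  cross = 7.5·20.5 − 20·26 = -366.2500; (r_i+r_j)·cross = 27.5·-366.2500 = -10071.8750
edge 1: (20,20.5)→(15.5,32)  cross = 20·32 − 15.5·20.5 = 322.2500; (r_i+r_j)·cross = 35.5·322.2500 = 11439.8750
edge 2: (15.5,32)→(7.5,26)  cross = 15.5·26 − 7.5·32 = 163.0000; (r_i+r_j)·cross = 23·163.0000 = 3749.0000
Σcross = 119.0000 → A = |Σcross|/2 = 59.5000 mm²
Σ(r_i+r_j)·cross = 5117.0000 → first moment M = |Σ|/6 = 852.8333
R_c = M/A = 852.8333/59.5000 = 14.3333 mm
θ = 164° = 2.862340 rad
V = θ·R_c·A = 2.862340·14.3333·59.5000 = 2441.099 mm³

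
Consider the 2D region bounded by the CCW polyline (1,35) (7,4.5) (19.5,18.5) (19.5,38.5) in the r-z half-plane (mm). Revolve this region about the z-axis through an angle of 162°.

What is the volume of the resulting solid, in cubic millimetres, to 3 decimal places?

Profile (r,z), 4 vertices: (1,35) (7,4.5) (19.5,18.5) (19.5,38.5)
edge 0: (1,35)→(7,4.5)  cross = 1·4.5 − 7·35 = -240.5000; (r_i+r_j)·cross = 8·-240.5000 = -1924.0000
edge 1: (7,4.5)→(19.5,18.5)  cross = 7·18.5 − 19.5·4.5 = 41.7500; (r_i+r_j)·cross = 26.5·41.7500 = 1106.3750
edge 2: (19.5,18.5)→(19.5,38.5)  cross = 19.5·38.5 − 19.5·18.5 = 390.0000; (r_i+r_j)·cross = 39·390.0000 = 15210.0000
edge 3: (19.5,38.5)→(1,35)  cross = 19.5·35 − 1·38.5 = 644.0000; (r_i+r_j)·cross = 20.5·644.0000 = 13202.0000
Σcross = 835.2500 → A = |Σcross|/2 = 417.6250 mm²
Σ(r_i+r_j)·cross = 27594.3750 → first moment M = |Σ|/6 = 4599.0625
R_c = M/A = 4599.0625/417.6250 = 11.0124 mm
θ = 162° = 2.827433 rad
V = θ·R_c·A = 2.827433·11.0124·417.6250 = 13003.543 mm³

Volume = 13003.543 mm³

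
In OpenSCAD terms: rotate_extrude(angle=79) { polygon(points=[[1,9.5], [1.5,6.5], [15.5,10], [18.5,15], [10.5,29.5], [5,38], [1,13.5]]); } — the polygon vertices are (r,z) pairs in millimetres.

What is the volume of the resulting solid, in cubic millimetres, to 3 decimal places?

Profile (r,z), 7 vertices: (1,9.5) (1.5,6.5) (15.5,10) (18.5,15) (10.5,29.5) (5,38) (1,13.5)
edge 0: (1,9.5)→(1.5,6.5)  cross = 1·6.5 − 1.5·9.5 = -7.7500; (r_i+r_j)·cross = 2.5·-7.7500 = -19.3750
edge 1: (1.5,6.5)→(15.5,10)  cross = 1.5·10 − 15.5·6.5 = -85.7500; (r_i+r_j)·cross = 17·-85.7500 = -1457.7500
edge 2: (15.5,10)→(18.5,15)  cross = 15.5·15 − 18.5·10 = 47.5000; (r_i+r_j)·cross = 34·47.5000 = 1615.0000
edge 3: (18.5,15)→(10.5,29.5)  cross = 18.5·29.5 − 10.5·15 = 388.2500; (r_i+r_j)·cross = 29·388.2500 = 11259.2500
edge 4: (10.5,29.5)→(5,38)  cross = 10.5·38 − 5·29.5 = 251.5000; (r_i+r_j)·cross = 15.5·251.5000 = 3898.2500
edge 5: (5,38)→(1,13.5)  cross = 5·13.5 − 1·38 = 29.5000; (r_i+r_j)·cross = 6·29.5000 = 177.0000
edge 6: (1,13.5)→(1,9.5)  cross = 1·9.5 − 1·13.5 = -4.0000; (r_i+r_j)·cross = 2·-4.0000 = -8.0000
Σcross = 619.2500 → A = |Σcross|/2 = 309.6250 mm²
Σ(r_i+r_j)·cross = 15464.3750 → first moment M = |Σ|/6 = 2577.3958
R_c = M/A = 2577.3958/309.6250 = 8.3242 mm
θ = 79° = 1.378810 rad
V = θ·R_c·A = 1.378810·8.3242·309.6250 = 3553.739 mm³

Volume = 3553.739 mm³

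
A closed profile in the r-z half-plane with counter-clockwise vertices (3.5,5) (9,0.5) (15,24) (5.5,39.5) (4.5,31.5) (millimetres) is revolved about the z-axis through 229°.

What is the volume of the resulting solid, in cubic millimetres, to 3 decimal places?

Profile (r,z), 5 vertices: (3.5,5) (9,0.5) (15,24) (5.5,39.5) (4.5,31.5)
edge 0: (3.5,5)→(9,0.5)  cross = 3.5·0.5 − 9·5 = -43.2500; (r_i+r_j)·cross = 12.5·-43.2500 = -540.6250
edge 1: (9,0.5)→(15,24)  cross = 9·24 − 15·0.5 = 208.5000; (r_i+r_j)·cross = 24·208.5000 = 5004.0000
edge 2: (15,24)→(5.5,39.5)  cross = 15·39.5 − 5.5·24 = 460.5000; (r_i+r_j)·cross = 20.5·460.5000 = 9440.2500
edge 3: (5.5,39.5)→(4.5,31.5)  cross = 5.5·31.5 − 4.5·39.5 = -4.5000; (r_i+r_j)·cross = 10·-4.5000 = -45.0000
edge 4: (4.5,31.5)→(3.5,5)  cross = 4.5·5 − 3.5·31.5 = -87.7500; (r_i+r_j)·cross = 8·-87.7500 = -702.0000
Σcross = 533.5000 → A = |Σcross|/2 = 266.7500 mm²
Σ(r_i+r_j)·cross = 13156.6250 → first moment M = |Σ|/6 = 2192.7708
R_c = M/A = 2192.7708/266.7500 = 8.2203 mm
θ = 229° = 3.996804 rad
V = θ·R_c·A = 3.996804·8.2203·266.7500 = 8764.075 mm³

Volume = 8764.075 mm³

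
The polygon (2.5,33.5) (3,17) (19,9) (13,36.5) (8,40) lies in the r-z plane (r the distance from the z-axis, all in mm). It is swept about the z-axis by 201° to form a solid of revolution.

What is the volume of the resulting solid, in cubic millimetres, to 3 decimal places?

Profile (r,z), 5 vertices: (2.5,33.5) (3,17) (19,9) (13,36.5) (8,40)
edge 0: (2.5,33.5)→(3,17)  cross = 2.5·17 − 3·33.5 = -58.0000; (r_i+r_j)·cross = 5.5·-58.0000 = -319.0000
edge 1: (3,17)→(19,9)  cross = 3·9 − 19·17 = -296.0000; (r_i+r_j)·cross = 22·-296.0000 = -6512.0000
edge 2: (19,9)→(13,36.5)  cross = 19·36.5 − 13·9 = 576.5000; (r_i+r_j)·cross = 32·576.5000 = 18448.0000
edge 3: (13,36.5)→(8,40)  cross = 13·40 − 8·36.5 = 228.0000; (r_i+r_j)·cross = 21·228.0000 = 4788.0000
edge 4: (8,40)→(2.5,33.5)  cross = 8·33.5 − 2.5·40 = 168.0000; (r_i+r_j)·cross = 10.5·168.0000 = 1764.0000
Σcross = 618.5000 → A = |Σcross|/2 = 309.2500 mm²
Σ(r_i+r_j)·cross = 18169.0000 → first moment M = |Σ|/6 = 3028.1667
R_c = M/A = 3028.1667/309.2500 = 9.7920 mm
θ = 201° = 3.508112 rad
V = θ·R_c·A = 3.508112·9.7920·309.2500 = 10623.147 mm³

Volume = 10623.147 mm³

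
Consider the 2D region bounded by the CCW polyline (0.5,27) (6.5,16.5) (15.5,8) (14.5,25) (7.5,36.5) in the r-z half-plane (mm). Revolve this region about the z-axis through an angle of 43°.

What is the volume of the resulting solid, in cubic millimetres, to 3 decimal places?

Profile (r,z), 5 vertices: (0.5,27) (6.5,16.5) (15.5,8) (14.5,25) (7.5,36.5)
edge 0: (0.5,27)→(6.5,16.5)  cross = 0.5·16.5 − 6.5·27 = -167.2500; (r_i+r_j)·cross = 7·-167.2500 = -1170.7500
edge 1: (6.5,16.5)→(15.5,8)  cross = 6.5·8 − 15.5·16.5 = -203.7500; (r_i+r_j)·cross = 22·-203.7500 = -4482.5000
edge 2: (15.5,8)→(14.5,25)  cross = 15.5·25 − 14.5·8 = 271.5000; (r_i+r_j)·cross = 30·271.5000 = 8145.0000
edge 3: (14.5,25)→(7.5,36.5)  cross = 14.5·36.5 − 7.5·25 = 341.7500; (r_i+r_j)·cross = 22·341.7500 = 7518.5000
edge 4: (7.5,36.5)→(0.5,27)  cross = 7.5·27 − 0.5·36.5 = 184.2500; (r_i+r_j)·cross = 8·184.2500 = 1474.0000
Σcross = 426.5000 → A = |Σcross|/2 = 213.2500 mm²
Σ(r_i+r_j)·cross = 11484.2500 → first moment M = |Σ|/6 = 1914.0417
R_c = M/A = 1914.0417/213.2500 = 8.9756 mm
θ = 43° = 0.750492 rad
V = θ·R_c·A = 0.750492·8.9756·213.2500 = 1436.472 mm³

Volume = 1436.472 mm³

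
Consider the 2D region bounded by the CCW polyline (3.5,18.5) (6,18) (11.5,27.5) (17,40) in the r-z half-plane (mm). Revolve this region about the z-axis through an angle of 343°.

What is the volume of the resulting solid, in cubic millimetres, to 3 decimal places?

Volume = 2167.604 mm³

Profile (r,z), 4 vertices: (3.5,18.5) (6,18) (11.5,27.5) (17,40)
edge 0: (3.5,18.5)→(6,18)  cross = 3.5·18 − 6·18.5 = -48.0000; (r_i+r_j)·cross = 9.5·-48.0000 = -456.0000
edge 1: (6,18)→(11.5,27.5)  cross = 6·27.5 − 11.5·18 = -42.0000; (r_i+r_j)·cross = 17.5·-42.0000 = -735.0000
edge 2: (11.5,27.5)→(17,40)  cross = 11.5·40 − 17·27.5 = -7.5000; (r_i+r_j)·cross = 28.5·-7.5000 = -213.7500
edge 3: (17,40)→(3.5,18.5)  cross = 17·18.5 − 3.5·40 = 174.5000; (r_i+r_j)·cross = 20.5·174.5000 = 3577.2500
Σcross = 77.0000 → A = |Σcross|/2 = 38.5000 mm²
Σ(r_i+r_j)·cross = 2172.5000 → first moment M = |Σ|/6 = 362.0833
R_c = M/A = 362.0833/38.5000 = 9.4048 mm
θ = 343° = 5.986479 rad
V = θ·R_c·A = 5.986479·9.4048·38.5000 = 2167.604 mm³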